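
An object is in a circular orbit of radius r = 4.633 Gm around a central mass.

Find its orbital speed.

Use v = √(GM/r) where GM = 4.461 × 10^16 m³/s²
r = 4.633 Gm = 4.633 × 10^9 m
GM = 4.461 × 10^16 m³/s²
GM/r = (4.461 × 10^16) / (4.633 × 10^9) = 9.62875 × 10^6 m²/s²
v = √(GM/r) = 3103.02 m/s ≈ 3.103 km/s

Final answer: 3.103 km/s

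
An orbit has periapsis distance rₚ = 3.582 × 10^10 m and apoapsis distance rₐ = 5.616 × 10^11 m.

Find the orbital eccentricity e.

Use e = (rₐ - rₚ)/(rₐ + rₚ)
rₚ = 3.582 × 10^10 m
rₐ = 5.616 × 10^11 m
rₐ − rₚ = 5.2578 × 10^11 m
rₐ + rₚ = 5.9742 × 10^11 m
e = (rₐ − rₚ)/(rₐ + rₚ) = 0.880084

Final answer: e = 0.8801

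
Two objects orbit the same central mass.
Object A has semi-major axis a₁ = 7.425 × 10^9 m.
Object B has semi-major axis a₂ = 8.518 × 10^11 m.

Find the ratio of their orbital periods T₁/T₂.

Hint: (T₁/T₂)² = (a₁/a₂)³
a₁ = 7.425 × 10^9 m
a₂ = 8.518 × 10^11 m
a₁/a₂ = 0.00871683
T₁/T₂ = (a₁/a₂)^(3/2) = (0.00871683)^1.5 = 0.000813839

Final answer: T₁/T₂ = 0.0008138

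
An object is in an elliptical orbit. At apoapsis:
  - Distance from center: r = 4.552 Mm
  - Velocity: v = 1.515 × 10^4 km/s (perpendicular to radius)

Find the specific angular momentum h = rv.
r = 4.552 Mm = 4.552 × 10^6 m
v = 1.515 × 10^4 km/s = 1.515 × 10^7 m/s
h = rv = 4.552 × 10^6 × 1.515 × 10^7 = 6.89628 × 10^13 m²/s ≈ 6.896 × 10^13 m²/s

Final answer: h = 6.896 × 10^13 m²/s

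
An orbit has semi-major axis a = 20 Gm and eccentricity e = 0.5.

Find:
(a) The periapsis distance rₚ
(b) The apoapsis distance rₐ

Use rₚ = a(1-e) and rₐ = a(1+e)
a = 20 Gm = 2 × 10^10 m
e = 0.5:  1 − e = 0.5,  1 + e = 1.5
(a) rₚ = a(1 − e) = 2 × 10^10 m × 0.5 = 1 × 10^10 m ≈ 10 Gm
(b) rₐ = a(1 + e) = 2 × 10^10 m × 1.5 = 3 × 10^10 m ≈ 30 Gm

Final answer:
(a) rₚ = 10 Gm
(b) rₐ = 30 Gm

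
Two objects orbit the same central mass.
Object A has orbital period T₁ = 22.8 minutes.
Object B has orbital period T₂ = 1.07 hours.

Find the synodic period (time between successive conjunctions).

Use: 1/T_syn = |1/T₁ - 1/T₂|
T₁ = 22.8 minutes = 1368 s
T₂ = 1.07 hours = 3852 s
1/T₁ = 0.000730994 s⁻¹
1/T₂ = 0.000259605 s⁻¹
|1/T₁ − 1/T₂| = 0.000471389 s⁻¹
T_syn = 1 / |1/T₁ − 1/T₂| = 2121.39 s ≈ 35.36 minutes

Final answer: T_syn = 35.36 minutes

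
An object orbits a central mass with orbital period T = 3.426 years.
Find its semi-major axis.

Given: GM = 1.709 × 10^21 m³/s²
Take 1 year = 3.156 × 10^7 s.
T = 3.426 years = 1.08125 × 10^8 s
GM = 1.709 × 10^21 m³/s²
Kepler's third law: a³ = GM T² / (4π²)
T² = 1.16909 × 10^16 s²
a³ = (1.709 × 10^21) × (1.16909 × 10^16) / (4π²) = 5.06094 × 10^35 m³
a = (a³)^(1/3) = 7.96912 × 10^11 m ≈ 7.969 × 10^11 m

Final answer: 7.969 × 10^11 m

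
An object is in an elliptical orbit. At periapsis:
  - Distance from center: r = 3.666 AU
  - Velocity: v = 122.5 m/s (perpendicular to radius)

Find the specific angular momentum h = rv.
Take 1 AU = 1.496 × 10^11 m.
r = 3.666 AU = 5.48434 × 10^11 m
v = 122.5 m/s
h = rv = 5.48434 × 10^11 × 122.5 = 6.71831 × 10^13 m²/s ≈ 6.718 × 10^13 m²/s

Final answer: h = 6.718 × 10^13 m²/s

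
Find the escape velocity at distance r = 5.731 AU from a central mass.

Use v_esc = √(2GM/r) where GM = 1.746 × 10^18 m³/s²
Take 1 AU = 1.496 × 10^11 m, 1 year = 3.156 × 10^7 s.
r = 5.731 AU = 8.57358 × 10^11 m
GM = 1.746 × 10^18 m³/s²
2GM/r = 2 × (1.746 × 10^18) / (8.57358 × 10^11) = 4.07298 × 10^6 m²/s²
v_esc = √(2GM/r) = 2018.16 m/s ≈ 0.4258 AU/year

Final answer: 0.4258 AU/year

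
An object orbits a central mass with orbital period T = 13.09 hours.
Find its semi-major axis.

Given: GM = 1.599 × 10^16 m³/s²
T = 13.09 hours = 47124 s
GM = 1.599 × 10^16 m³/s²
Kepler's third law: a³ = GM T² / (4π²)
T² = 2.22067 × 10^9 s²
a³ = (1.599 × 10^16) × (2.22067 × 10^9) / (4π²) = 8.99442 × 10^23 m³
a = (a³)^(1/3) = 9.6529 × 10^7 m ≈ 96.53 Mm

Final answer: 96.53 Mm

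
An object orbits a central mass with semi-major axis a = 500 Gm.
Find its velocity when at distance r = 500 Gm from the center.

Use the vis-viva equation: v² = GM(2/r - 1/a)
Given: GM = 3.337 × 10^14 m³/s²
a = 500 Gm = 5 × 10^11 m
r = 500 Gm = 5 × 10^11 m
GM = 3.337 × 10^14 m³/s²
2/r − 1/a = 4 × 10^-12 − 2 × 10^-12 = 2 × 10^-12 m⁻¹
v² = GM (2/r − 1/a) = 667.4 m²/s²
v = 25.8341 m/s ≈ 25.83 m/s

Final answer: 25.83 m/s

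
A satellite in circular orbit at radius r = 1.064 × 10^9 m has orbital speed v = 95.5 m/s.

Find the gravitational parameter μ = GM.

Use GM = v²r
r = 1.064 × 10^9 m
v = 95.5 m/s
v² = 9120.25 m²/s²
GM = v²r = 9120.25 × 1.064 × 10^9 = 9.70395 × 10^12 m³/s²
GM ≈ 9.704 × 10^12 m³/s²

Final answer: GM = 9.704 × 10^12 m³/s²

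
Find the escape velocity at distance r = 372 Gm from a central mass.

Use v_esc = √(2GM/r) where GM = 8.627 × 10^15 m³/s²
r = 372 Gm = 3.72 × 10^11 m
GM = 8.627 × 10^15 m³/s²
2GM/r = 2 × (8.627 × 10^15) / (3.72 × 10^11) = 46381.7 m²/s²
v_esc = √(2GM/r) = 215.364 m/s ≈ 215.4 m/s

Final answer: 215.4 m/s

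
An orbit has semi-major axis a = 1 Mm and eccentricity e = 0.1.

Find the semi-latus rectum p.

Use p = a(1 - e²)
a = 1 Mm = 1 × 10^6 m
e = 0.1,  e² = 0.01,  1 − e² = 0.99
p = a(1 − e²) = 1 × 10^6 m × 0.99 = 990000 m ≈ 990 km

Final answer: p = 990 km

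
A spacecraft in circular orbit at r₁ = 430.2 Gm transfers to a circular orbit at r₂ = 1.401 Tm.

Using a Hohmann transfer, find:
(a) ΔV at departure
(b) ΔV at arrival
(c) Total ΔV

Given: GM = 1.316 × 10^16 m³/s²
r₁ = 430.2 Gm = 4.302 × 10^11 m
r₂ = 1.401 Tm = 1.401 × 10^12 m
GM = 1.316 × 10^16 m³/s²
Transfer ellipse: a_t = (r₁ + r₂)/2 = 9.156 × 10^11 m
Circular speed at r₁: v₁ = √(GM/r₁) = 174.901 m/s
Transfer speed at r₁ (periapsis): v₁ₜ = √(GM(2/r₁ − 1/a_t)) = 216.351 m/s
(a) ΔV₁ = v₁ₜ − v₁ = 41.4498 m/s ≈ 41.45 m/s
Circular speed at r₂: v₂ = √(GM/r₂) = 96.919 m/s
Transfer speed at r₂ (apoapsis): v₂ₜ = √(GM(2/r₂ − 1/a_t)) = 66.4341 m/s
(b) ΔV₂ = v₂ − v₂ₜ = 30.4849 m/s ≈ 30.48 m/s
(c) ΔV_total = ΔV₁ + ΔV₂ = 71.9347 m/s ≈ 71.93 m/s

Final answer:
(a) ΔV₁ = 41.45 m/s
(b) ΔV₂ = 30.48 m/s
(c) ΔV_total = 71.93 m/s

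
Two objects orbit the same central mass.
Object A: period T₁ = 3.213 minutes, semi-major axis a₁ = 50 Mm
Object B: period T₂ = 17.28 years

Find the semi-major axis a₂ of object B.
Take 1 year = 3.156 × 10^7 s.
T₁ = 3.213 minutes = 192.78 s
T₂ = 17.28 years = 5.45357 × 10^8 s
a₁ = 50 Mm = 5 × 10^7 m
Kepler's third law: (T₂/T₁)² = (a₂/a₁)³  ⇒  a₂ = a₁ (T₂/T₁)^(2/3)
T₂/T₁ = 2.82891 × 10^6
(T₂/T₁)^(2/3) = 20002.3
a₂ = 5 × 10^7 m × 20002.3 = 1.00011 × 10^12 m ≈ 1 Tm

Final answer: a₂ = 1 Tm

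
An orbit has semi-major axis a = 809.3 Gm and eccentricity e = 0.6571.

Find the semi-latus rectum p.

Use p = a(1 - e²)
a = 809.3 Gm = 8.093 × 10^11 m
e = 0.6571,  e² = 0.43178,  1 − e² = 0.56822
p = a(1 − e²) = 8.093 × 10^11 m × 0.56822 = 4.5986 × 10^11 m ≈ 459.9 Gm

Final answer: p = 459.9 Gm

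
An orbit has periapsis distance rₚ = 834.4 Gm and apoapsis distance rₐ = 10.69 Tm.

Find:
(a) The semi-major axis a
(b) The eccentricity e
rₚ = 834.4 Gm = 8.344 × 10^11 m
rₐ = 10.69 Tm = 1.069 × 10^13 m
(a) a = (rₚ + rₐ)/2 = 5.7622 × 10^12 m ≈ 5.762 Tm
(b) e = (rₐ − rₚ)/(rₐ + rₚ) = (9.8556 × 10^12) / (1.15244 × 10^13) = 0.855194

Final answer:
(a) a = 5.762 Tm
(b) e = 0.8552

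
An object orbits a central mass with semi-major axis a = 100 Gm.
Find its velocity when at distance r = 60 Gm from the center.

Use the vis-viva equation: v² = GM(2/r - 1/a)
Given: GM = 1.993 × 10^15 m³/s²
a = 100 Gm = 1 × 10^11 m
r = 60 Gm = 6 × 10^10 m
GM = 1.993 × 10^15 m³/s²
2/r − 1/a = 3.33333 × 10^-11 − 1 × 10^-11 = 2.33333 × 10^-11 m⁻¹
v² = GM (2/r − 1/a) = 46503.3 m²/s²
v = 215.646 m/s ≈ 215.6 m/s

Final answer: 215.6 m/s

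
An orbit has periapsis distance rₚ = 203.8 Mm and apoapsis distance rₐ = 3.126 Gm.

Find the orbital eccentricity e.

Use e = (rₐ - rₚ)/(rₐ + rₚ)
rₚ = 203.8 Mm = 2.038 × 10^8 m
rₐ = 3.126 Gm = 3.126 × 10^9 m
rₐ − rₚ = 2.9222 × 10^9 m
rₐ + rₚ = 3.3298 × 10^9 m
e = (rₐ − rₚ)/(rₐ + rₚ) = 0.87759

Final answer: e = 0.8776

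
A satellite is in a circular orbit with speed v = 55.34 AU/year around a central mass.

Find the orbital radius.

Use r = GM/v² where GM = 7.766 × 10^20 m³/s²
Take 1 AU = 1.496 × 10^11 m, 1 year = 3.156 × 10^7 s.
v = 55.34 AU/year = 262321 m/s
GM = 7.766 × 10^20 m³/s²
v² = 6.88125 × 10^10 m²/s²
r = GM/v² = (7.766 × 10^20) / (6.88125 × 10^10) = 1.12857 × 10^10 m ≈ 0.07544 AU

Final answer: 0.07544 AU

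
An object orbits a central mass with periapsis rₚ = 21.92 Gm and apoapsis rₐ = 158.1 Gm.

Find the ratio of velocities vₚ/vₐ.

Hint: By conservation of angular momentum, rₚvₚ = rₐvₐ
rₚ = 21.92 Gm = 2.192 × 10^10 m
rₐ = 158.1 Gm = 1.581 × 10^11 m
rₚvₚ = rₐvₐ  ⇒  vₚ/vₐ = rₐ/rₚ
vₚ/vₐ = (1.581 × 10^11) / (2.192 × 10^10) = 7.21259

Final answer: vₚ/vₐ = 7.213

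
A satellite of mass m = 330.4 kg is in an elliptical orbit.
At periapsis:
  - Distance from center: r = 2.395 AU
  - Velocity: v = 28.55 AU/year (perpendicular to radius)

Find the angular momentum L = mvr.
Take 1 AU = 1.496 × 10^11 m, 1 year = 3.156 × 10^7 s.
r = 2.395 AU = 3.58292 × 10^11 m
v = 28.55 AU/year = 135332 m/s
vr = 135332 × 3.58292 × 10^11 = 4.84884 × 10^16 m²/s
L = m × vr = 330.4 × 4.84884 × 10^16 = 1.60206 × 10^19 kg·m²/s ≈ 1.602 × 10^19 kg·m²/s

Final answer: L = 1.602 × 10^19 kg·m²/s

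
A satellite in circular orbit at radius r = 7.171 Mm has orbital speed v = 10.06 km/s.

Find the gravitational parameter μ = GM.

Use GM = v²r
r = 7.171 Mm = 7.171 × 10^6 m
v = 10.06 km/s = 10060 m/s
v² = 1.01204 × 10^8 m²/s²
GM = v²r = 1.01204 × 10^8 × 7.171 × 10^6 = 7.25731 × 10^14 m³/s²
GM ≈ 7.257 × 10^14 m³/s²

Final answer: GM = 7.257 × 10^14 m³/s²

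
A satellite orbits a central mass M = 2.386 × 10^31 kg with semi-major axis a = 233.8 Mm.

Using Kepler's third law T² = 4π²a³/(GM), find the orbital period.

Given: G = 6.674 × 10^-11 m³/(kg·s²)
M = 2.386 × 10^31 kg
GM = G × M = 6.674 × 10^-11 × 2.386 × 10^31 = 1.59242 × 10^21 m³/s²
a = 233.8 Mm = 2.338 × 10^8 m
a³ = 1.27801 × 10^25 m³
T = 2π √(a³/GM) = 2π √((1.27801 × 10^25) / (1.59242 × 10^21)) = 2π × 89.5856 s
T = 562.883 s ≈ 9.381 minutes

Final answer: 9.381 minutes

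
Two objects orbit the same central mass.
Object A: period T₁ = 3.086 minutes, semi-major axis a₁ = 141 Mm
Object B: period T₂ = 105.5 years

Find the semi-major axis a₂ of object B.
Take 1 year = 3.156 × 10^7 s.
T₁ = 3.086 minutes = 185.16 s
T₂ = 105.5 years = 3.32958 × 10^9 s
a₁ = 141 Mm = 1.41 × 10^8 m
Kepler's third law: (T₂/T₁)² = (a₂/a₁)³  ⇒  a₂ = a₁ (T₂/T₁)^(2/3)
T₂/T₁ = 1.79822 × 10^7
(T₂/T₁)^(2/3) = 68637.5
a₂ = 1.41 × 10^8 m × 68637.5 = 9.67789 × 10^12 m ≈ 9.678 Tm

Final answer: a₂ = 9.678 Tm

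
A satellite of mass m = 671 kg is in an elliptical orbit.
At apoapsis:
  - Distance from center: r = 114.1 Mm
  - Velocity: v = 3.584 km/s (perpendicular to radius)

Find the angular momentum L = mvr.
r = 114.1 Mm = 1.141 × 10^8 m
v = 3.584 km/s = 3584 m/s
vr = 3584 × 1.141 × 10^8 = 4.08934 × 10^11 m²/s
L = m × vr = 671 × 4.08934 × 10^11 = 2.74395 × 10^14 kg·m²/s ≈ 2.744 × 10^14 kg·m²/s

Final answer: L = 2.744 × 10^14 kg·m²/s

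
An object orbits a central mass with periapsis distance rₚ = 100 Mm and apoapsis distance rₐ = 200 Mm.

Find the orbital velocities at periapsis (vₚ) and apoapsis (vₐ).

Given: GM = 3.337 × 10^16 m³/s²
rₚ = 100 Mm = 1 × 10^8 m
rₐ = 200 Mm = 2 × 10^8 m
GM = 3.337 × 10^16 m³/s²
a = (rₚ + rₐ)/2 = 1.5 × 10^8 m
Vis-viva: v² = GM (2/r − 1/a)
vₚ² = 3.337 × 10^16 × (2 × 10^-8 − 6.66667 × 10^-9) = 4.44933 × 10^8 m²/s²
vₚ = 21093.4 m/s ≈ 21.09 km/s
vₐ² = 3.337 × 10^16 × (1 × 10^-8 − 6.66667 × 10^-9) = 1.11233 × 10^8 m²/s²
vₐ = 10546.7 m/s ≈ 10.55 km/s

Final answer: vₚ = 21.09 km/s, vₐ = 10.55 km/s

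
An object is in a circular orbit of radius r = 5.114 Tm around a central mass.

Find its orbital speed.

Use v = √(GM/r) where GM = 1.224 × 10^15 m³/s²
r = 5.114 Tm = 5.114 × 10^12 m
GM = 1.224 × 10^15 m³/s²
GM/r = (1.224 × 10^15) / (5.114 × 10^12) = 239.343 m²/s²
v = √(GM/r) = 15.4707 m/s ≈ 15.47 m/s

Final answer: 15.47 m/s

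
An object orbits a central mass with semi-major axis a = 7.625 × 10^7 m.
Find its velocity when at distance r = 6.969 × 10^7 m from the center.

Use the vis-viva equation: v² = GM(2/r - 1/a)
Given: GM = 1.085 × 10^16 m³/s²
a = 7.625 × 10^7 m
r = 6.969 × 10^7 m
GM = 1.085 × 10^16 m³/s²
2/r − 1/a = 2.86985 × 10^-8 − 1.31148 × 10^-8 = 1.55838 × 10^-8 m⁻¹
v² = GM (2/r − 1/a) = 1.69084 × 10^8 m²/s²
v = 13003.2 m/s ≈ 13 km/s

Final answer: 13 km/s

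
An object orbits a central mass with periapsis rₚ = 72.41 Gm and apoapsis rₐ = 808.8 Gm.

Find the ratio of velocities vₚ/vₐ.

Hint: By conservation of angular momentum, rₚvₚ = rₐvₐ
rₚ = 72.41 Gm = 7.241 × 10^10 m
rₐ = 808.8 Gm = 8.088 × 10^11 m
rₚvₚ = rₐvₐ  ⇒  vₚ/vₐ = rₐ/rₚ
vₚ/vₐ = (8.088 × 10^11) / (7.241 × 10^10) = 11.1697

Final answer: vₚ/vₐ = 11.17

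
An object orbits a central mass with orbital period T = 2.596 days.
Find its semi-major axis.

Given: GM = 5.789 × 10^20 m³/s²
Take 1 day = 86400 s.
T = 2.596 days = 224294 s
GM = 5.789 × 10^20 m³/s²
Kepler's third law: a³ = GM T² / (4π²)
T² = 5.0308 × 10^10 s²
a³ = (5.789 × 10^20) × (5.0308 × 10^10) / (4π²) = 7.37702 × 10^29 m³
a = (a³)^(1/3) = 9.03567 × 10^9 m ≈ 9.036 Gm

Final answer: 9.036 Gm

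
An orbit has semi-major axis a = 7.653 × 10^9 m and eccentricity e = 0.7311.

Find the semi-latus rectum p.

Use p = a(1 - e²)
a = 7.653 × 10^9 m
e = 0.7311,  e² = 0.534507,  1 − e² = 0.465493
p = a(1 − e²) = 7.653 × 10^9 m × 0.465493 = 3.56242 × 10^9 m ≈ 3.562 × 10^9 m

Final answer: p = 3.562 × 10^9 m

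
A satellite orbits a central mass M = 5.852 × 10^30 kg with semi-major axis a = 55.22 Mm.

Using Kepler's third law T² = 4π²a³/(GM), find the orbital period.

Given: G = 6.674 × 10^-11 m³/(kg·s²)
M = 5.852 × 10^30 kg
GM = G × M = 6.674 × 10^-11 × 5.852 × 10^30 = 3.90562 × 10^20 m³/s²
a = 55.22 Mm = 5.522 × 10^7 m
a³ = 1.68379 × 10^23 m³
T = 2π √(a³/GM) = 2π √((1.68379 × 10^23) / (3.90562 × 10^20)) = 2π × 20.7634 s
T = 130.461 s ≈ 2.174 minutes

Final answer: 2.174 minutes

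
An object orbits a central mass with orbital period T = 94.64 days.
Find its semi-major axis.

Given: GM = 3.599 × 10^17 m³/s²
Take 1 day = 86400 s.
T = 94.64 days = 8.1769 × 10^6 s
GM = 3.599 × 10^17 m³/s²
Kepler's third law: a³ = GM T² / (4π²)
T² = 6.68616 × 10^13 s²
a³ = (3.599 × 10^17) × (6.68616 × 10^13) / (4π²) = 6.09536 × 10^29 m³
a = (a³)^(1/3) = 8.47877 × 10^9 m ≈ 8.479 Gm

Final answer: 8.479 Gm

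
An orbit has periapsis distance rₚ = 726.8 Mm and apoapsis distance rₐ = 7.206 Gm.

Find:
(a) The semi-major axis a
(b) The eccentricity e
rₚ = 726.8 Mm = 7.268 × 10^8 m
rₐ = 7.206 Gm = 7.206 × 10^9 m
(a) a = (rₚ + rₐ)/2 = 3.9664 × 10^9 m ≈ 3.966 Gm
(b) e = (rₐ − rₚ)/(rₐ + rₚ) = (6.4792 × 10^9) / (7.9328 × 10^9) = 0.816761

Final answer:
(a) a = 3.966 Gm
(b) e = 0.8168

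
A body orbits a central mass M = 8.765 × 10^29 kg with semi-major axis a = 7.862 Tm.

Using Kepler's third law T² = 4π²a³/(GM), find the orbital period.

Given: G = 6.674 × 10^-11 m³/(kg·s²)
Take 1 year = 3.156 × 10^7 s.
M = 8.765 × 10^29 kg
GM = G × M = 6.674 × 10^-11 × 8.765 × 10^29 = 5.84976 × 10^19 m³/s²
a = 7.862 Tm = 7.862 × 10^12 m
a³ = 4.85958 × 10^38 m³
T = 2π √(a³/GM) = 2π √((4.85958 × 10^38) / (5.84976 × 10^19)) = 2π × 2.88224 × 10^9 s
T = 1.81097 × 10^10 s ≈ 573.8 years

Final answer: 573.8 years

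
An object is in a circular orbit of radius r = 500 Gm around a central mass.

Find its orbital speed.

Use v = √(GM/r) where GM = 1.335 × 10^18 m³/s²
r = 500 Gm = 5 × 10^11 m
GM = 1.335 × 10^18 m³/s²
GM/r = (1.335 × 10^18) / (5 × 10^11) = 2.67 × 10^6 m²/s²
v = √(GM/r) = 1634.01 m/s ≈ 1.634 km/s

Final answer: 1.634 km/s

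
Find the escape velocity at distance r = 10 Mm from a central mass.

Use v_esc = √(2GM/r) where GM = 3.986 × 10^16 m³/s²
r = 10 Mm = 1 × 10^7 m
GM = 3.986 × 10^16 m³/s²
2GM/r = 2 × (3.986 × 10^16) / (1 × 10^7) = 7.972 × 10^9 m²/s²
v_esc = √(2GM/r) = 89286.1 m/s ≈ 89.29 km/s

Final answer: 89.29 km/s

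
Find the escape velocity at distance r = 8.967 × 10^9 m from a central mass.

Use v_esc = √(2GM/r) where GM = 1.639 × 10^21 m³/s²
r = 8.967 × 10^9 m
GM = 1.639 × 10^21 m³/s²
2GM/r = 2 × (1.639 × 10^21) / (8.967 × 10^9) = 3.65563 × 10^11 m²/s²
v_esc = √(2GM/r) = 604618 m/s ≈ 604.6 km/s

Final answer: 604.6 km/s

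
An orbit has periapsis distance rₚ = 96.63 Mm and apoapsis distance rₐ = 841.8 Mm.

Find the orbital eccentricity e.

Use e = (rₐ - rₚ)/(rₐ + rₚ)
rₚ = 96.63 Mm = 9.663 × 10^7 m
rₐ = 841.8 Mm = 8.418 × 10^8 m
rₐ − rₚ = 7.4517 × 10^8 m
rₐ + rₚ = 9.3843 × 10^8 m
e = (rₐ − rₚ)/(rₐ + rₚ) = 0.79406

Final answer: e = 0.7941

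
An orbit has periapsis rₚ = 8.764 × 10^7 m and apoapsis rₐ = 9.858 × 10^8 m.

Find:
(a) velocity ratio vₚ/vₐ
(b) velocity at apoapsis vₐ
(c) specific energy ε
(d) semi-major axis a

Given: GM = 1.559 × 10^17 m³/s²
rₚ = 8.764 × 10^7 m
rₐ = 9.858 × 10^8 m
GM = 1.559 × 10^17 m³/s²
a = (rₚ + rₐ)/2 = 5.3672 × 10^8 m
e = (rₐ − rₚ)/(rₐ + rₚ) = (8.9816 × 10^8) / (1.07344 × 10^9) = 0.836712
(a) vₚ/vₐ = rₐ/rₚ (angular momentum) = (9.858 × 10^8) / (8.764 × 10^7) = 11.2483 ≈ 11.25
(b) vₐ² = GM (2/rₐ − 1/a) = 1.559 × 10^17 × (2.02881 × 10^-9 − 1.86317 × 10^-9) = 2.58233 × 10^7 m²/s²;  vₐ = 5081.66 m/s ≈ 5.082 km/s
(c) 2a = 1.07344 × 10^9 m;  ε = −GM/(2a) = -1.45234 × 10^8 J/kg ≈ -145.2 MJ/kg
(d) a = 5.3672 × 10^8 m ≈ 5.367 × 10^8 m

Final answer:
(a) velocity ratio vₚ/vₐ = 11.25
(b) velocity at apoapsis vₐ = 5.082 km/s
(c) specific energy ε = -145.2 MJ/kg
(d) semi-major axis a = 5.367 × 10^8 m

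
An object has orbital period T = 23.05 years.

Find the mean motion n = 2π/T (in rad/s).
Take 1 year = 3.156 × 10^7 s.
T = 23.05 years = 7.27458 × 10^8 s
n = 2π / (7.27458 × 10^8 s) = 8.63718 × 10^-9 rad/s ≈ 8.637 × 10^-9 rad/s

Final answer: n = 8.637 × 10^-9 rad/s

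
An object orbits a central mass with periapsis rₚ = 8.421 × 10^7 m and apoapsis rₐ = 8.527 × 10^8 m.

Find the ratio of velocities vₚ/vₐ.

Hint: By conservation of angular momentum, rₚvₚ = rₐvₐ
rₚ = 8.421 × 10^7 m
rₐ = 8.527 × 10^8 m
rₚvₚ = rₐvₐ  ⇒  vₚ/vₐ = rₐ/rₚ
vₚ/vₐ = (8.527 × 10^8) / (8.421 × 10^7) = 10.1259

Final answer: vₚ/vₐ = 10.13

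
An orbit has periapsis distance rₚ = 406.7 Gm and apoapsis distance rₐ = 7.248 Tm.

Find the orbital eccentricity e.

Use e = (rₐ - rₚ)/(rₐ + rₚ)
rₚ = 406.7 Gm = 4.067 × 10^11 m
rₐ = 7.248 Tm = 7.248 × 10^12 m
rₐ − rₚ = 6.8413 × 10^12 m
rₐ + rₚ = 7.6547 × 10^12 m
e = (rₐ − rₚ)/(rₐ + rₚ) = 0.893738

Final answer: e = 0.8937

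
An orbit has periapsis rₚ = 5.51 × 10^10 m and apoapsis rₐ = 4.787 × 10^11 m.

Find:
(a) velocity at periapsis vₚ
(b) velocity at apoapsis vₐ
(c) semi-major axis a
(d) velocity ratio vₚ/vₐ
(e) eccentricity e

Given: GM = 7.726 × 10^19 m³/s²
rₚ = 5.51 × 10^10 m
rₐ = 4.787 × 10^11 m
GM = 7.726 × 10^19 m³/s²
a = (rₚ + rₐ)/2 = 2.669 × 10^11 m
e = (rₐ − rₚ)/(rₐ + rₚ) = (4.236 × 10^11) / (5.338 × 10^11) = 0.793556
(a) vₚ² = GM (2/rₚ − 1/a) = 7.726 × 10^19 × (3.62976 × 10^-11 − 3.74672 × 10^-12) = 2.51488 × 10^9 m²/s²;  vₚ = 50148.6 m/s ≈ 50.15 km/s
(b) vₐ² = GM (2/rₐ − 1/a) = 7.726 × 10^19 × (4.17798 × 10^-12 − 3.74672 × 10^-12) = 3.33192 × 10^7 m²/s²;  vₐ = 5772.28 m/s ≈ 5.772 km/s
(c) a = 2.669 × 10^11 m ≈ 2.669 × 10^11 m
(d) vₚ/vₐ = rₐ/rₚ (angular momentum) = (4.787 × 10^11) / (5.51 × 10^10) = 8.68784 ≈ 8.688
(e) e = 0.793556 ≈ 0.7936

Final answer:
(a) velocity at periapsis vₚ = 50.15 km/s
(b) velocity at apoapsis vₐ = 5.772 km/s
(c) semi-major axis a = 2.669 × 10^11 m
(d) velocity ratio vₚ/vₐ = 8.688
(e) eccentricity e = 0.7936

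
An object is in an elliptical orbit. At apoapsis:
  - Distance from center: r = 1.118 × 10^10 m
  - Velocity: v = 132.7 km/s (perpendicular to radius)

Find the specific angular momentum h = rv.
r = 1.118 × 10^10 m
v = 132.7 km/s = 132700 m/s
h = rv = 1.118 × 10^10 × 132700 = 1.48359 × 10^15 m²/s ≈ 1.484 × 10^15 m²/s

Final answer: h = 1.484 × 10^15 m²/s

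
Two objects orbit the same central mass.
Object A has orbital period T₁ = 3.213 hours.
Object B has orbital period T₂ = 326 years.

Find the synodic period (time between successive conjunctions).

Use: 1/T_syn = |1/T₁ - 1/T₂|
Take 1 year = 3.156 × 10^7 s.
T₁ = 3.213 hours = 11566.8 s
T₂ = 326 years = 1.02886 × 10^10 s
1/T₁ = 8.64543 × 10^-5 s⁻¹
1/T₂ = 9.71953 × 10^-11 s⁻¹
|1/T₁ − 1/T₂| = 8.64542 × 10^-5 s⁻¹
T_syn = 1 / |1/T₁ − 1/T₂| = 11566.8 s ≈ 3.213 hours

Final answer: T_syn = 3.213 hours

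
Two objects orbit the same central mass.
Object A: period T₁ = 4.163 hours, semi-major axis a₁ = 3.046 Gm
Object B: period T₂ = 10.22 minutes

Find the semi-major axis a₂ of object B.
T₁ = 4.163 hours = 14986.8 s
T₂ = 10.22 minutes = 613.2 s
a₁ = 3.046 Gm = 3.046 × 10^9 m
Kepler's third law: (T₂/T₁)² = (a₂/a₁)³  ⇒  a₂ = a₁ (T₂/T₁)^(2/3)
T₂/T₁ = 0.040916
(T₂/T₁)^(2/3) = 0.11874
a₂ = 3.046 × 10^9 m × 0.11874 = 3.61681 × 10^8 m ≈ 361.7 Mm

Final answer: a₂ = 361.7 Mm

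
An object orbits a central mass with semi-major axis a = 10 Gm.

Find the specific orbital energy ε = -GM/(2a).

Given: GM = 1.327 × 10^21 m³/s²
a = 10 Gm = 1 × 10^10 m
GM = 1.327 × 10^21 m³/s²
2a = 2 × 10^10 m
ε = −GM/(2a) = -6.635 × 10^10 J/kg ≈ -66.35 GJ/kg

Final answer: -66.35 GJ/kg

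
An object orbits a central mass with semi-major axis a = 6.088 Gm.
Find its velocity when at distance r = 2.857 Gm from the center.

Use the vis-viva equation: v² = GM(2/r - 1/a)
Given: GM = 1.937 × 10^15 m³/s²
a = 6.088 Gm = 6.088 × 10^9 m
r = 2.857 Gm = 2.857 × 10^9 m
GM = 1.937 × 10^15 m³/s²
2/r − 1/a = 7.00035 × 10^-10 − 1.64258 × 10^-10 = 5.35777 × 10^-10 m⁻¹
v² = GM (2/r − 1/a) = 1.0378 × 10^6 m²/s²
v = 1018.73 m/s ≈ 1.019 km/s

Final answer: 1.019 km/s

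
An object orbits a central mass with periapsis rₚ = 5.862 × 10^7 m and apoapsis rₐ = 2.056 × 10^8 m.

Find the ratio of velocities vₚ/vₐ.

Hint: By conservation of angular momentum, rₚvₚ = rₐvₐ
rₚ = 5.862 × 10^7 m
rₐ = 2.056 × 10^8 m
rₚvₚ = rₐvₐ  ⇒  vₚ/vₐ = rₐ/rₚ
vₚ/vₐ = (2.056 × 10^8) / (5.862 × 10^7) = 3.50734

Final answer: vₚ/vₐ = 3.507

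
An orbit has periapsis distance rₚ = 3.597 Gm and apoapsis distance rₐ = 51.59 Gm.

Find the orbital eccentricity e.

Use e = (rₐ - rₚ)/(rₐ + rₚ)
rₚ = 3.597 Gm = 3.597 × 10^9 m
rₐ = 51.59 Gm = 5.159 × 10^10 m
rₐ − rₚ = 4.7993 × 10^10 m
rₐ + rₚ = 5.5187 × 10^10 m
e = (rₐ − rₚ)/(rₐ + rₚ) = 0.869643

Final answer: e = 0.8696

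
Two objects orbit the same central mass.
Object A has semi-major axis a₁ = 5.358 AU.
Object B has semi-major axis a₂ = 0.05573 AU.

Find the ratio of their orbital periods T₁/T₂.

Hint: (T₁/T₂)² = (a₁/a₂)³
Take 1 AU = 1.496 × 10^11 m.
a₁ = 5.358 AU = 8.01557 × 10^11 m
a₂ = 0.05573 AU = 8.33721 × 10^9 m
a₁/a₂ = 96.1421
T₁/T₂ = (a₁/a₂)^(3/2) = (96.1421)^1.5 = 942.693

Final answer: T₁/T₂ = 942.7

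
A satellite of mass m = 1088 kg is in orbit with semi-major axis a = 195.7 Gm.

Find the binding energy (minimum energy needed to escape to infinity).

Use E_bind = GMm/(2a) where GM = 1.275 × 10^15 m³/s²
a = 195.7 Gm = 1.957 × 10^11 m
GM = 1.275 × 10^15 m³/s²
m = 1088 kg
GMm = 1.275 × 10^15 × 1088 = 1.3872 × 10^18 m³·kg/s²
2a = 3.914 × 10^11 m
E_bind = GMm/(2a) = 3.5442 × 10^6 J ≈ 3.544 MJ

Final answer: 3.544 MJ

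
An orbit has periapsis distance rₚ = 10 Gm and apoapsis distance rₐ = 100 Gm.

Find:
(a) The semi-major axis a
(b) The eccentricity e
rₚ = 10 Gm = 1 × 10^10 m
rₐ = 100 Gm = 1 × 10^11 m
(a) a = (rₚ + rₐ)/2 = 5.5 × 10^10 m ≈ 55 Gm
(b) e = (rₐ − rₚ)/(rₐ + rₚ) = (9 × 10^10) / (1.1 × 10^11) = 0.818182

Final answer:
(a) a = 55 Gm
(b) e = 0.8182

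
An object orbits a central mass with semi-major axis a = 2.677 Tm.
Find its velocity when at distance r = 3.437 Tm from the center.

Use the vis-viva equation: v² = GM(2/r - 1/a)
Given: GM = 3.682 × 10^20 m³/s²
a = 2.677 Tm = 2.677 × 10^12 m
r = 3.437 Tm = 3.437 × 10^12 m
GM = 3.682 × 10^20 m³/s²
2/r − 1/a = 5.81903 × 10^-13 − 3.73552 × 10^-13 = 2.0835 × 10^-13 m⁻¹
v² = GM (2/r − 1/a) = 7.67146 × 10^7 m²/s²
v = 8758.69 m/s ≈ 8.759 km/s

Final answer: 8.759 km/s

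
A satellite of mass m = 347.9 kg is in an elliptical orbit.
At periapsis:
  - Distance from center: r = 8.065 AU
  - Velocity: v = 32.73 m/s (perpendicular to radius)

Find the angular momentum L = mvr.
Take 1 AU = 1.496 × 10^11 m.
r = 8.065 AU = 1.20652 × 10^12 m
v = 32.73 m/s
vr = 32.73 × 1.20652 × 10^12 = 3.94895 × 10^13 m²/s
L = m × vr = 347.9 × 3.94895 × 10^13 = 1.37384 × 10^16 kg·m²/s ≈ 1.374 × 10^16 kg·m²/s

Final answer: L = 1.374 × 10^16 kg·m²/s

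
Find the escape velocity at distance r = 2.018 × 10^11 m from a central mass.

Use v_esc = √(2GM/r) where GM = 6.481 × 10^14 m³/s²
r = 2.018 × 10^11 m
GM = 6.481 × 10^14 m³/s²
2GM/r = 2 × (6.481 × 10^14) / (2.018 × 10^11) = 6423.19 m²/s²
v_esc = √(2GM/r) = 80.1448 m/s ≈ 80.14 m/s

Final answer: 80.14 m/s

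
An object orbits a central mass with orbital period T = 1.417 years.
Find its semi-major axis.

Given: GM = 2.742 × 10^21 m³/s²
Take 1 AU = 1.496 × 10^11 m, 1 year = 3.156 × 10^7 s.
T = 1.417 years = 4.47205 × 10^7 s
GM = 2.742 × 10^21 m³/s²
Kepler's third law: a³ = GM T² / (4π²)
T² = 1.99992 × 10^15 s²
a³ = (2.742 × 10^21) × (1.99992 × 10^15) / (4π²) = 1.38906 × 10^35 m³
a = (a³)^(1/3) = 5.17894 × 10^11 m ≈ 3.462 AU

Final answer: 3.462 AU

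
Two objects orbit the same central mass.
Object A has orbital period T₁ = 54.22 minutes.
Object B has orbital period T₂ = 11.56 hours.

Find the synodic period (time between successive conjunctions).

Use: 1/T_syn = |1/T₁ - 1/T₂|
T₁ = 54.22 minutes = 3253.2 s
T₂ = 11.56 hours = 41616 s
1/T₁ = 0.00030739 s⁻¹
1/T₂ = 2.40292 × 10^-5 s⁻¹
|1/T₁ − 1/T₂| = 0.00028336 s⁻¹
T_syn = 1 / |1/T₁ − 1/T₂| = 3529.07 s ≈ 58.82 minutes

Final answer: T_syn = 58.82 minutes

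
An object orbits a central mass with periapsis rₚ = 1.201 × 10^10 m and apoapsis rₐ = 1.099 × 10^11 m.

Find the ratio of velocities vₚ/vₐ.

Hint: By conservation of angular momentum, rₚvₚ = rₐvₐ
rₚ = 1.201 × 10^10 m
rₐ = 1.099 × 10^11 m
rₚvₚ = rₐvₐ  ⇒  vₚ/vₐ = rₐ/rₚ
vₚ/vₐ = (1.099 × 10^11) / (1.201 × 10^10) = 9.15071

Final answer: vₚ/vₐ = 9.151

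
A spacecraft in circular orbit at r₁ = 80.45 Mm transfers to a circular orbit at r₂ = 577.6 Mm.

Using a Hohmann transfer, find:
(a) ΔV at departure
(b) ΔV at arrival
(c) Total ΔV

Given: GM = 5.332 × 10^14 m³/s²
r₁ = 80.45 Mm = 8.045 × 10^7 m
r₂ = 577.6 Mm = 5.776 × 10^8 m
GM = 5.332 × 10^14 m³/s²
Transfer ellipse: a_t = (r₁ + r₂)/2 = 3.29025 × 10^8 m
Circular speed at r₁: v₁ = √(GM/r₁) = 2574.44 m/s
Transfer speed at r₁ (periapsis): v₁ₜ = √(GM(2/r₁ − 1/a_t)) = 3411 m/s
(a) ΔV₁ = v₁ₜ − v₁ = 836.56 m/s ≈ 836.6 m/s
Circular speed at r₂: v₂ = √(GM/r₂) = 960.797 m/s
Transfer speed at r₂ (apoapsis): v₂ₜ = √(GM(2/r₂ − 1/a_t)) = 475.095 m/s
(b) ΔV₂ = v₂ − v₂ₜ = 485.702 m/s ≈ 485.7 m/s
(c) ΔV_total = ΔV₁ + ΔV₂ = 1322.26 m/s ≈ 1.322 km/s

Final answer:
(a) ΔV₁ = 836.6 m/s
(b) ΔV₂ = 485.7 m/s
(c) ΔV_total = 1.322 km/s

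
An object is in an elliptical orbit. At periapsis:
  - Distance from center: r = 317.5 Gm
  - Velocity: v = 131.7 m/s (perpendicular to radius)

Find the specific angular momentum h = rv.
r = 317.5 Gm = 3.175 × 10^11 m
v = 131.7 m/s
h = rv = 3.175 × 10^11 × 131.7 = 4.18148 × 10^13 m²/s ≈ 4.181 × 10^13 m²/s

Final answer: h = 4.181 × 10^13 m²/s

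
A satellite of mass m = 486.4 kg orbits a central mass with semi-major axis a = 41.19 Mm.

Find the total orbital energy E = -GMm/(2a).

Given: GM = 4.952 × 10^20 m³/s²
a = 41.19 Mm = 4.119 × 10^7 m
GM = 4.952 × 10^20 m³/s²
2a = 8.238 × 10^7 m
GMm = 4.952 × 10^20 × 486.4 = 2.40865 × 10^23 m³·kg/s²
E = −GMm/(2a) = -2.92383 × 10^15 J ≈ -2.924 PJ

Final answer: -2.924 PJ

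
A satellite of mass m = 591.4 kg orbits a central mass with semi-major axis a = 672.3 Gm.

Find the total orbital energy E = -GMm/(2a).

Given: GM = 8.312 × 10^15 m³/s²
a = 672.3 Gm = 6.723 × 10^11 m
GM = 8.312 × 10^15 m³/s²
2a = 1.3446 × 10^12 m
GMm = 8.312 × 10^15 × 591.4 = 4.91572 × 10^18 m³·kg/s²
E = −GMm/(2a) = -3.6559 × 10^6 J ≈ -3.656 MJ

Final answer: -3.656 MJ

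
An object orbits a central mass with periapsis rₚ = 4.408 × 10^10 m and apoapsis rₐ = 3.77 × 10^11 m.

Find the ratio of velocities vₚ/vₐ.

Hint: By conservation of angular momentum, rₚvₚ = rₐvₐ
rₚ = 4.408 × 10^10 m
rₐ = 3.77 × 10^11 m
rₚvₚ = rₐvₐ  ⇒  vₚ/vₐ = rₐ/rₚ
vₚ/vₐ = (3.77 × 10^11) / (4.408 × 10^10) = 8.55263

Final answer: vₚ/vₐ = 8.553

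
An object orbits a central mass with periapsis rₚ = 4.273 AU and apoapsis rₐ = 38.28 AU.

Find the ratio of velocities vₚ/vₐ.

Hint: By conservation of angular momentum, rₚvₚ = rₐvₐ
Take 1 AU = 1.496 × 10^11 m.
rₚ = 4.273 AU = 6.39241 × 10^11 m
rₐ = 38.28 AU = 5.72669 × 10^12 m
rₚvₚ = rₐvₐ  ⇒  vₚ/vₐ = rₐ/rₚ
vₚ/vₐ = (5.72669 × 10^12) / (6.39241 × 10^11) = 8.95858

Final answer: vₚ/vₐ = 8.959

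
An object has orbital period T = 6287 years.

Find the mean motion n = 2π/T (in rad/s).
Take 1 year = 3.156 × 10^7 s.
T = 6287 years = 1.98418 × 10^11 s
n = 2π / (1.98418 × 10^11 s) = 3.16665 × 10^-11 rad/s ≈ 3.167 × 10^-11 rad/s

Final answer: n = 3.167 × 10^-11 rad/s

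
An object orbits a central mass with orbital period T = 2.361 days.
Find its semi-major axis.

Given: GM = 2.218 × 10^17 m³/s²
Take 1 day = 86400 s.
T = 2.361 days = 203990 s
GM = 2.218 × 10^17 m³/s²
Kepler's third law: a³ = GM T² / (4π²)
T² = 4.16121 × 10^10 s²
a³ = (2.218 × 10^17) × (4.16121 × 10^10) / (4π²) = 2.33787 × 10^26 m³
a = (a³)^(1/3) = 6.16037 × 10^8 m ≈ 616 Mm

Final answer: 616 Mm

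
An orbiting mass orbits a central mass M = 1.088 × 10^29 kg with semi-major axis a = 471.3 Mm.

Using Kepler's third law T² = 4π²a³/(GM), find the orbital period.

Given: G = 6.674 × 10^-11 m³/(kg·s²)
M = 1.088 × 10^29 kg
GM = G × M = 6.674 × 10^-11 × 1.088 × 10^29 = 7.26131 × 10^18 m³/s²
a = 471.3 Mm = 4.713 × 10^8 m
a³ = 1.04687 × 10^26 m³
T = 2π √(a³/GM) = 2π √((1.04687 × 10^26) / (7.26131 × 10^18)) = 2π × 3796.98 s
T = 23857.1 s ≈ 6.627 hours

Final answer: 6.627 hours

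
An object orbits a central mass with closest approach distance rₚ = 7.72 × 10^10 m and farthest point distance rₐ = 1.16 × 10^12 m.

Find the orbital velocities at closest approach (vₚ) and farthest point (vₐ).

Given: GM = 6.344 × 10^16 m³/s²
rₚ = 7.72 × 10^10 m
rₐ = 1.16 × 10^12 m
GM = 6.344 × 10^16 m³/s²
a = (rₚ + rₐ)/2 = 6.186 × 10^11 m
Vis-viva: v² = GM (2/r − 1/a)
vₚ² = 6.344 × 10^16 × (2.59067 × 10^-11 − 1.61655 × 10^-12) = 1.54097 × 10^6 m²/s²
vₚ = 1241.36 m/s ≈ 1.241 km/s
vₐ² = 6.344 × 10^16 × (1.72414 × 10^-12 − 1.61655 × 10^-12) = 6825.16 m²/s²
vₐ = 82.6145 m/s ≈ 82.61 m/s

Final answer: vₚ = 1.241 km/s, vₐ = 82.61 m/s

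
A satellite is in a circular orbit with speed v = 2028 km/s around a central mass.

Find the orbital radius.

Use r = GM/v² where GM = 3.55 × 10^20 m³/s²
v = 2028 km/s = 2.028 × 10^6 m/s
GM = 3.55 × 10^20 m³/s²
v² = 4.11278 × 10^12 m²/s²
r = GM/v² = (3.55 × 10^20) / (4.11278 × 10^12) = 8.63162 × 10^7 m ≈ 86.32 Mm

Final answer: 86.32 Mm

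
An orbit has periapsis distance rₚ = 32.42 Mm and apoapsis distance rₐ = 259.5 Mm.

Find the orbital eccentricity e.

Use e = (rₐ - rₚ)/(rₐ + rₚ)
rₚ = 32.42 Mm = 3.242 × 10^7 m
rₐ = 259.5 Mm = 2.595 × 10^8 m
rₐ − rₚ = 2.2708 × 10^8 m
rₐ + rₚ = 2.9192 × 10^8 m
e = (rₐ − rₚ)/(rₐ + rₚ) = 0.777884

Final answer: e = 0.7779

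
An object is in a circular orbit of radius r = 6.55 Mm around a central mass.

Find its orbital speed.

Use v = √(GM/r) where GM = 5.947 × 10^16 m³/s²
r = 6.55 Mm = 6.55 × 10^6 m
GM = 5.947 × 10^16 m³/s²
GM/r = (5.947 × 10^16) / (6.55 × 10^6) = 9.07939 × 10^9 m²/s²
v = √(GM/r) = 95285.8 m/s ≈ 95.29 km/s

Final answer: 95.29 km/s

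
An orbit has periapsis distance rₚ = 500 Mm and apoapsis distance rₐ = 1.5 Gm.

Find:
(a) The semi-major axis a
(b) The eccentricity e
rₚ = 500 Mm = 5 × 10^8 m
rₐ = 1.5 Gm = 1.5 × 10^9 m
(a) a = (rₚ + rₐ)/2 = 1 × 10^9 m ≈ 1 Gm
(b) e = (rₐ − rₚ)/(rₐ + rₚ) = (1 × 10^9) / (2 × 10^9) = 0.5

Final answer:
(a) a = 1 Gm
(b) e = 0.5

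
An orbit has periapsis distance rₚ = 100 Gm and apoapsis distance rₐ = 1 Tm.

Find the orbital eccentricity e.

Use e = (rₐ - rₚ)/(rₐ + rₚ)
rₚ = 100 Gm = 1 × 10^11 m
rₐ = 1 Tm = 1 × 10^12 m
rₐ − rₚ = 9 × 10^11 m
rₐ + rₚ = 1.1 × 10^12 m
e = (rₐ − rₚ)/(rₐ + rₚ) = 0.818182

Final answer: e = 0.8182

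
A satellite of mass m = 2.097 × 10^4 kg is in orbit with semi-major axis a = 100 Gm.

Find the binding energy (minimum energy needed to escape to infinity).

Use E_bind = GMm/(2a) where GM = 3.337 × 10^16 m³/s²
a = 100 Gm = 1 × 10^11 m
GM = 3.337 × 10^16 m³/s²
m = 2.097 × 10^4 kg
GMm = 3.337 × 10^16 × 20970 = 6.99769 × 10^20 m³·kg/s²
2a = 2 × 10^11 m
E_bind = GMm/(2a) = 3.49884 × 10^9 J ≈ 3.499 GJ

Final answer: 3.499 GJ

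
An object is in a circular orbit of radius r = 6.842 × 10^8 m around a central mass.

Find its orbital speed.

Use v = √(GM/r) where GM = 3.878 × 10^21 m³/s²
r = 6.842 × 10^8 m
GM = 3.878 × 10^21 m³/s²
GM/r = (3.878 × 10^21) / (6.842 × 10^8) = 5.66793 × 10^12 m²/s²
v = √(GM/r) = 2.38074 × 10^6 m/s ≈ 2381 km/s

Final answer: 2381 km/s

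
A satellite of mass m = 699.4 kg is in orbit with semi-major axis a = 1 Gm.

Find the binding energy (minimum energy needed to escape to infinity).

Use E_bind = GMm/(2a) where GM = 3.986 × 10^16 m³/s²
a = 1 Gm = 1 × 10^9 m
GM = 3.986 × 10^16 m³/s²
m = 699.4 kg
GMm = 3.986 × 10^16 × 699.4 = 2.78781 × 10^19 m³·kg/s²
2a = 2 × 10^9 m
E_bind = GMm/(2a) = 1.3939 × 10^10 J ≈ 13.94 GJ

Final answer: 13.94 GJ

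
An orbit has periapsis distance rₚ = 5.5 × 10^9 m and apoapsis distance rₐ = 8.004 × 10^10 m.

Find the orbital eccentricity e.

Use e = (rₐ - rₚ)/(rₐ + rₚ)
rₚ = 5.5 × 10^9 m
rₐ = 8.004 × 10^10 m
rₐ − rₚ = 7.454 × 10^10 m
rₐ + rₚ = 8.554 × 10^10 m
e = (rₐ − rₚ)/(rₐ + rₚ) = 0.871405

Final answer: e = 0.8714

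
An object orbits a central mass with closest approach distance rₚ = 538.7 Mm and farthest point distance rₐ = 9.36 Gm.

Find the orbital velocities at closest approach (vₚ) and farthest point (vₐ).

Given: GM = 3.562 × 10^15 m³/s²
rₚ = 538.7 Mm = 5.387 × 10^8 m
rₐ = 9.36 Gm = 9.36 × 10^9 m
GM = 3.562 × 10^15 m³/s²
a = (rₚ + rₐ)/2 = 4.94935 × 10^9 m
Vis-viva: v² = GM (2/r − 1/a)
vₚ² = 3.562 × 10^15 × (3.71264 × 10^-9 − 2.02047 × 10^-10) = 1.25047 × 10^7 m²/s²
vₚ = 3536.2 m/s ≈ 3.536 km/s
vₐ² = 3.562 × 10^15 × (2.13675 × 10^-10 − 2.02047 × 10^-10) = 41420.6 m²/s²
vₐ = 203.521 m/s ≈ 203.5 m/s

Final answer: vₚ = 3.536 km/s, vₐ = 203.5 m/s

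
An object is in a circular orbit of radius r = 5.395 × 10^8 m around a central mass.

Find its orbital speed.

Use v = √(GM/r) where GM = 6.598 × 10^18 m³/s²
r = 5.395 × 10^8 m
GM = 6.598 × 10^18 m³/s²
GM/r = (6.598 × 10^18) / (5.395 × 10^8) = 1.22298 × 10^10 m²/s²
v = √(GM/r) = 110589 m/s ≈ 110.6 km/s

Final answer: 110.6 km/s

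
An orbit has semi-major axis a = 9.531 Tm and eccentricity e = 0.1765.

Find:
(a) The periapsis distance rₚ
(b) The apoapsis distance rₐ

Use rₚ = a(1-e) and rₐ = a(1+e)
a = 9.531 Tm = 9.531 × 10^12 m
e = 0.1765:  1 − e = 0.8235,  1 + e = 1.1765
(a) rₚ = a(1 − e) = 9.531 × 10^12 m × 0.8235 = 7.84878 × 10^12 m ≈ 7.849 Tm
(b) rₐ = a(1 + e) = 9.531 × 10^12 m × 1.1765 = 1.12132 × 10^13 m ≈ 11.21 Tm

Final answer:
(a) rₚ = 7.849 Tm
(b) rₐ = 11.21 Tm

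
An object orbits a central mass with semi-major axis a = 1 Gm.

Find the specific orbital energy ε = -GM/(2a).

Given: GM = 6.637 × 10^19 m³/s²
a = 1 Gm = 1 × 10^9 m
GM = 6.637 × 10^19 m³/s²
2a = 2 × 10^9 m
ε = −GM/(2a) = -3.3185 × 10^10 J/kg ≈ -33.18 GJ/kg

Final answer: -33.18 GJ/kg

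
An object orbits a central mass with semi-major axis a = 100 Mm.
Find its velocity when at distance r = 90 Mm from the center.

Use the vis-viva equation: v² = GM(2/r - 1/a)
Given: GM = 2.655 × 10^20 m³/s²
a = 100 Mm = 1 × 10^8 m
r = 90 Mm = 9 × 10^7 m
GM = 2.655 × 10^20 m³/s²
2/r − 1/a = 2.22222 × 10^-8 − 1 × 10^-8 = 1.22222 × 10^-8 m⁻¹
v² = GM (2/r − 1/a) = 3.245 × 10^12 m²/s²
v = 1.80139 × 10^6 m/s ≈ 1801 km/s

Final answer: 1801 km/s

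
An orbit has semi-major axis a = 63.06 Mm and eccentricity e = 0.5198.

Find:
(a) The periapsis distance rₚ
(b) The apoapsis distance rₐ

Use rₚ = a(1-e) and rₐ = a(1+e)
a = 63.06 Mm = 6.306 × 10^7 m
e = 0.5198:  1 − e = 0.4802,  1 + e = 1.5198
(a) rₚ = a(1 − e) = 6.306 × 10^7 m × 0.4802 = 3.02814 × 10^7 m ≈ 30.28 Mm
(b) rₐ = a(1 + e) = 6.306 × 10^7 m × 1.5198 = 9.58386 × 10^7 m ≈ 95.84 Mm

Final answer:
(a) rₚ = 30.28 Mm
(b) rₐ = 95.84 Mm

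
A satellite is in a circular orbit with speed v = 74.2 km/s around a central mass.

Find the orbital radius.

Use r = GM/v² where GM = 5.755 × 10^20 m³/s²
v = 74.2 km/s = 74200 m/s
GM = 5.755 × 10^20 m³/s²
v² = 5.50564 × 10^9 m²/s²
r = GM/v² = (5.755 × 10^20) / (5.50564 × 10^9) = 1.04529 × 10^11 m ≈ 104.5 Gm

Final answer: 104.5 Gm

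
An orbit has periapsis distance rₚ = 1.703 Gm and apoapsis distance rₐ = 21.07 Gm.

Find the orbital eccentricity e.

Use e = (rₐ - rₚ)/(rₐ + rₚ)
rₚ = 1.703 Gm = 1.703 × 10^9 m
rₐ = 21.07 Gm = 2.107 × 10^10 m
rₐ − rₚ = 1.9367 × 10^10 m
rₐ + rₚ = 2.2773 × 10^10 m
e = (rₐ − rₚ)/(rₐ + rₚ) = 0.850437

Final answer: e = 0.8504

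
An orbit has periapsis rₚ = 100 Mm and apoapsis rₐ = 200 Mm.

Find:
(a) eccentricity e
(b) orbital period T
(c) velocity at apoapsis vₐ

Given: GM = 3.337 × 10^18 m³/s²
rₚ = 100 Mm = 1 × 10^8 m
rₐ = 200 Mm = 2 × 10^8 m
GM = 3.337 × 10^18 m³/s²
a = (rₚ + rₐ)/2 = 1.5 × 10^8 m
e = (rₐ − rₚ)/(rₐ + rₚ) = (1 × 10^8) / (3 × 10^8) = 0.333333
(a) e = 0.333333 ≈ 0.3333
(b) a³ = 3.375 × 10^24 m³;  T = 2π √(a³/GM) = 2π × 1005.68 s = 6318.86 s ≈ 1.755 hours
(c) vₐ² = GM (2/rₐ − 1/a) = 3.337 × 10^18 × (1 × 10^-8 − 6.66667 × 10^-9) = 1.11233 × 10^10 m²/s²;  vₐ = 105467 m/s ≈ 105.5 km/s

Final answer:
(a) eccentricity e = 0.3333
(b) orbital period T = 1.755 hours
(c) velocity at apoapsis vₐ = 105.5 km/s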